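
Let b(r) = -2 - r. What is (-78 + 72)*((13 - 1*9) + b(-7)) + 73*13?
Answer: 895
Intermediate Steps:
(-78 + 72)*((13 - 1*9) + b(-7)) + 73*13 = (-78 + 72)*((13 - 1*9) + (-2 - 1*(-7))) + 73*13 = -6*((13 - 9) + (-2 + 7)) + 949 = -6*(4 + 5) + 949 = -6*9 + 949 = -54 + 949 = 895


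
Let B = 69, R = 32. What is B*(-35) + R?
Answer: -2383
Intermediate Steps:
B*(-35) + R = 69*(-35) + 32 = -2415 + 32 = -2383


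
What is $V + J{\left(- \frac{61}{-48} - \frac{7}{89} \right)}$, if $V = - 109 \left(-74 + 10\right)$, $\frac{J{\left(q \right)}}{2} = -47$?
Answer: $6882$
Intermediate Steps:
$J{\left(q \right)} = -94$ ($J{\left(q \right)} = 2 \left(-47\right) = -94$)
$V = 6976$ ($V = \left(-109\right) \left(-64\right) = 6976$)
$V + J{\left(- \frac{61}{-48} - \frac{7}{89} \right)} = 6976 - 94 = 6882$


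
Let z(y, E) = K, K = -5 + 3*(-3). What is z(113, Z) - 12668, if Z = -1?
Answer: -12682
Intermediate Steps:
K = -14 (K = -5 - 9 = -14)
z(y, E) = -14
z(113, Z) - 12668 = -14 - 12668 = -12682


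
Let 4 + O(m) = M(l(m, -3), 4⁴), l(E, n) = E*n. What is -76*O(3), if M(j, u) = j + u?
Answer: -18468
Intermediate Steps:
O(m) = 252 - 3*m (O(m) = -4 + (m*(-3) + 4⁴) = -4 + (-3*m + 256) = -4 + (256 - 3*m) = 252 - 3*m)
-76*O(3) = -76*(252 - 3*3) = -76*(252 - 9) = -76*243 = -18468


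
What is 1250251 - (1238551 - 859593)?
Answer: 871293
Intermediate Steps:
1250251 - (1238551 - 859593) = 1250251 - 1*378958 = 1250251 - 378958 = 871293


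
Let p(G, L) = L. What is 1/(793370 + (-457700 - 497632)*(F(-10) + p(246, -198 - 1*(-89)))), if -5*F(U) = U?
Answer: 1/103013894 ≈ 9.7074e-9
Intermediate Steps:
F(U) = -U/5
1/(793370 + (-457700 - 497632)*(F(-10) + p(246, -198 - 1*(-89)))) = 1/(793370 + (-457700 - 497632)*(-⅕*(-10) + (-198 - 1*(-89)))) = 1/(793370 - 955332*(2 + (-198 + 89))) = 1/(793370 - 955332*(2 - 109)) = 1/(793370 - 955332*(-107)) = 1/(793370 + 102220524) = 1/103013894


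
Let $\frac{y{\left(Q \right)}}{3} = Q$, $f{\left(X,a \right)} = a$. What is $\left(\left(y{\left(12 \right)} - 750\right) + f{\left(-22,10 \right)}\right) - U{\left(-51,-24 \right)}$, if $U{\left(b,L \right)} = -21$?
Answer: $-683$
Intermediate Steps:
$y{\left(Q \right)} = 3 Q$
$\left(\left(y{\left(12 \right)} - 750\right) + f{\left(-22,10 \right)}\right) - U{\left(-51,-24 \right)} = \left(\left(3 \cdot 12 - 750\right) + 10\right) - -21 = \left(\left(36 - 750\right) + 10\right) + 21 = \left(-714 + 10\right) + 21 = -704 + 21 = -683$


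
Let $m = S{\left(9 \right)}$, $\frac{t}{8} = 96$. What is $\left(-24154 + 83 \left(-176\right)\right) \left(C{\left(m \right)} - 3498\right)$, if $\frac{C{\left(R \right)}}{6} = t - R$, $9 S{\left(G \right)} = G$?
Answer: $-42793248$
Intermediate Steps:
$t = 768$ ($t = 8 \cdot 96 = 768$)
$S{\left(G \right)} = \frac{G}{9}$
$m = 1$ ($m = \frac{1}{9} \cdot 9 = 1$)
$C{\left(R \right)} = 4608 - 6 R$ ($C{\left(R \right)} = 6 \left(768 - R\right) = 4608 - 6 R$)
$\left(-24154 + 83 \left(-176\right)\right) \left(C{\left(m \right)} - 3498\right) = \left(-24154 + 83 \left(-176\right)\right) \left(\left(4608 - 6\right) - 3498\right) = \left(-24154 - 14608\right) \left(\left(4608 - 6\right) - 3498\right) = - 38762 \left(4602 - 3498\right) = \left(-38762\right) 1104 = -42793248$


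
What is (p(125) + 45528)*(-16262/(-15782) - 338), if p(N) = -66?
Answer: -120884685474/7891 ≈ -1.5319e+7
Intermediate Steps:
(p(125) + 45528)*(-16262/(-15782) - 338) = (-66 + 45528)*(-16262/(-15782) - 338) = 45462*(-16262*(-1/15782) - 338) = 45462*(8131/7891 - 338) = 45462*(-2659027/7891) = -120884685474/7891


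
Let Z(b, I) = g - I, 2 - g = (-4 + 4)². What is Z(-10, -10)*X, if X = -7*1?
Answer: -84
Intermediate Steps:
g = 2 (g = 2 - (-4 + 4)² = 2 - 1*0² = 2 - 1*0 = 2 + 0 = 2)
X = -7
Z(b, I) = 2 - I
Z(-10, -10)*X = (2 - 1*(-10))*(-7) = (2 + 10)*(-7) = 12*(-7) = -84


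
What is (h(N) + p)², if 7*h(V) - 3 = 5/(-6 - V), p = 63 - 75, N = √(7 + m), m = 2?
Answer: 538756/3969 ≈ 135.74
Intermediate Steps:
N = 3 (N = √(7 + 2) = √9 = 3)
p = -12
h(V) = 3/7 + 5/(7*(-6 - V)) (h(V) = 3/7 + (5/(-6 - V))/7 = 3/7 + 5/(7*(-6 - V)))
(h(N) + p)² = ((13 + 3*3)/(7*(6 + 3)) - 12)² = ((⅐)*(13 + 9)/9 - 12)² = ((⅐)*(⅑)*22 - 12)² = (22/63 - 12)² = (-734/63)² = 538756/3969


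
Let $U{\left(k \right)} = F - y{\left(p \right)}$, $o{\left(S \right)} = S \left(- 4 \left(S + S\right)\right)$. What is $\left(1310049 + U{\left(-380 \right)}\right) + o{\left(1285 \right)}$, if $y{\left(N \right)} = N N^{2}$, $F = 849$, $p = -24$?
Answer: $-11885078$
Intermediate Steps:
$y{\left(N \right)} = N^{3}$
$o{\left(S \right)} = - 8 S^{2}$ ($o{\left(S \right)} = S \left(- 4 \cdot 2 S\right) = S \left(- 8 S\right) = - 8 S^{2}$)
$U{\left(k \right)} = 14673$ ($U{\left(k \right)} = 849 - \left(-24\right)^{3} = 849 - -13824 = 849 + 13824 = 14673$)
$\left(1310049 + U{\left(-380 \right)}\right) + o{\left(1285 \right)} = \left(1310049 + 14673\right) - 8 \cdot 1285^{2} = 1324722 - 13209800 = -11885078$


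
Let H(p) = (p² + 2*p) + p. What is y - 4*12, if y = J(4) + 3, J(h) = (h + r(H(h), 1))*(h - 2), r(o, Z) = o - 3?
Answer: 13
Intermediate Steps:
H(p) = p² + 3*p
r(o, Z) = -3 + o
J(h) = (-2 + h)*(-3 + h + h*(3 + h)) (J(h) = (h + (-3 + h*(3 + h)))*(h - 2) = (-3 + h + h*(3 + h))*(-2 + h) = (-2 + h)*(-3 + h + h*(3 + h)))
y = 61 (y = (6 + 4³ - 11*4 + 2*4²) + 3 = (6 + 64 - 44 + 2*16) + 3 = (6 + 64 - 44 + 32) + 3 = 58 + 3 = 61)
y - 4*12 = 61 - 4*12 = 61 - 48 = 13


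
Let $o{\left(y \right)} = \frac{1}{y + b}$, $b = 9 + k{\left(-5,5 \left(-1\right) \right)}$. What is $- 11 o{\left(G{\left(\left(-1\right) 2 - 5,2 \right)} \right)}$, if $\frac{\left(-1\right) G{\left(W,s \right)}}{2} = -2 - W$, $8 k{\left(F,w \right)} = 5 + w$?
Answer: $11$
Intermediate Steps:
$k{\left(F,w \right)} = \frac{5}{8} + \frac{w}{8}$ ($k{\left(F,w \right)} = \frac{5 + w}{8} = \frac{5}{8} + \frac{w}{8}$)
$G{\left(W,s \right)} = 4 + 2 W$ ($G{\left(W,s \right)} = - 2 \left(-2 - W\right) = 4 + 2 W$)
$b = 9$ ($b = 9 + \left(\frac{5}{8} + \frac{5 \left(-1\right)}{8}\right) = 9 + \left(\frac{5}{8} + \frac{1}{8} \left(-5\right)\right) = 9 + \left(\frac{5}{8} - \frac{5}{8}\right) = 9 + 0 = 9$)
$o{\left(y \right)} = \frac{1}{9 + y}$ ($o{\left(y \right)} = \frac{1}{y + 9} = \frac{1}{9 + y}$)
$- 11 o{\left(G{\left(\left(-1\right) 2 - 5,2 \right)} \right)} = - \frac{11}{9 + \left(4 + 2 \left(\left(-1\right) 2 - 5\right)\right)} = - \frac{11}{9 + \left(4 + 2 \left(-2 - 5\right)\right)} = - \frac{11}{9 + \left(4 + 2 \left(-7\right)\right)} = - \frac{11}{9 + \left(4 - 14\right)} = - \frac{11}{9 - 10} = - \frac{11}{-1} = \left(-11\right) \left(-1\right) = 11$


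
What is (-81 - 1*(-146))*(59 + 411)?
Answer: 30550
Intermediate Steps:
(-81 - 1*(-146))*(59 + 411) = (-81 + 146)*470 = 65*470 = 30550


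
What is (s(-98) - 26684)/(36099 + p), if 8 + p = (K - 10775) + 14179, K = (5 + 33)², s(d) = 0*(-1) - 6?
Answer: -26690/40939 ≈ -0.65195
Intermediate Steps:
s(d) = -6 (s(d) = 0 - 6 = -6)
K = 1444 (K = 38² = 1444)
p = 4840 (p = -8 + ((1444 - 10775) + 14179) = -8 + (-9331 + 14179) = -8 + 4848 = 4840)
(s(-98) - 26684)/(36099 + p) = (-6 - 26684)/(36099 + 4840) = -26690/40939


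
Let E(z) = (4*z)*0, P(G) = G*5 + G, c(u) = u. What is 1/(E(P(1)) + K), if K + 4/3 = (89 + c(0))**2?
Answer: 3/23759 ≈ 0.00012627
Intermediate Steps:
P(G) = 6*G (P(G) = 5*G + G = 6*G)
E(z) = 0
K = 23759/3 (K = -4/3 + (89 + 0)**2 = -4/3 + 89**2 = -4/3 + 7921 = 23759/3 ≈ 7919.7)
1/(E(P(1)) + K) = 1/(0 + 23759/3) = 1/(23759/3) = 3/23759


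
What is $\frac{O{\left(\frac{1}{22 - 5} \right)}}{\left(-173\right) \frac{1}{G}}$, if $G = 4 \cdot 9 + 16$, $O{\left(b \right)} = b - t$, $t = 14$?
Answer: $\frac{12324}{2941} \approx 4.1904$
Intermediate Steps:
$O{\left(b \right)} = -14 + b$ ($O{\left(b \right)} = b - 14 = -14 + b$)
$G = 52$ ($G = 36 + 16 = 52$)
$\frac{O{\left(\frac{1}{22 - 5} \right)}}{\left(-173\right) \frac{1}{G}} = \frac{-14 + \frac{1}{22 - 5}}{\left(-173\right) \frac{1}{52}} = \frac{-14 + \frac{1}{17}}{\left(-173\right) \frac{1}{52}} = \frac{-14 + \frac{1}{17}}{- \frac{173}{52}} = \left(- \frac{237}{17}\right) \left(- \frac{52}{173}\right) = \frac{12324}{2941}$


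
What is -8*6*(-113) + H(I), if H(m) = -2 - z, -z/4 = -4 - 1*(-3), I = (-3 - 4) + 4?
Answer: 5418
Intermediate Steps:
I = -3 (I = -7 + 4 = -3)
z = 4 (z = -4*(-4 - 1*(-3)) = -4*(-4 + 3) = -4*(-1) = 4)
H(m) = -6 (H(m) = -2 - 1*4 = -2 - 4 = -6)
-8*6*(-113) + H(I) = -8*6*(-113) - 6 = -48*(-113) - 6 = 5424 - 6 = 5418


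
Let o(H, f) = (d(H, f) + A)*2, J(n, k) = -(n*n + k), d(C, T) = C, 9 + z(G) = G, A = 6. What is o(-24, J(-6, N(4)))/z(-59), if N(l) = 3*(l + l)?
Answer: 9/17 ≈ 0.52941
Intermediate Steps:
z(G) = -9 + G
N(l) = 6*l (N(l) = 3*(2*l) = 6*l)
J(n, k) = -k - n² (J(n, k) = -(n² + k) = -(k + n²) = -k - n²)
o(H, f) = 12 + 2*H (o(H, f) = (H + 6)*2 = (6 + H)*2 = 12 + 2*H)
o(-24, J(-6, N(4)))/z(-59) = (12 + 2*(-24))/(-9 - 59) = (12 - 48)/(-68) = -36*(-1/68) = 9/17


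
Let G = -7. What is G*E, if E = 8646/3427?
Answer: -60522/3427 ≈ -17.660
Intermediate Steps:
E = 8646/3427 (E = 8646*(1/3427) = 8646/3427 ≈ 2.5229)
G*E = -7*8646/3427 = -60522/3427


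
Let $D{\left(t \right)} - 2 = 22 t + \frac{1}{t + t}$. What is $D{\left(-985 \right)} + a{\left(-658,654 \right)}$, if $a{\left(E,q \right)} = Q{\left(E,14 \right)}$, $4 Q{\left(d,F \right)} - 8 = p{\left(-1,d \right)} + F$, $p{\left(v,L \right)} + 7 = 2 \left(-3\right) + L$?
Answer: $- \frac{86011187}{3940} \approx -21830.0$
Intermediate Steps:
$p{\left(v,L \right)} = -13 + L$ ($p{\left(v,L \right)} = -7 + \left(2 \left(-3\right) + L\right) = -7 + \left(-6 + L\right) = -13 + L$)
$Q{\left(d,F \right)} = - \frac{5}{4} + \frac{F}{4} + \frac{d}{4}$ ($Q{\left(d,F \right)} = 2 + \frac{\left(-13 + d\right) + F}{4} = 2 + \frac{-13 + F + d}{4} = 2 + \left(- \frac{13}{4} + \frac{F}{4} + \frac{d}{4}\right) = - \frac{5}{4} + \frac{F}{4} + \frac{d}{4}$)
$D{\left(t \right)} = 2 + \frac{1}{2 t} + 22 t$ ($D{\left(t \right)} = 2 + \left(22 t + \frac{1}{t + t}\right) = 2 + \left(22 t + \frac{1}{2 t}\right) = 2 + \left(\frac{1}{2 t} + 22 t\right) = 2 + \frac{1}{2 t} + 22 t$)
$a{\left(E,q \right)} = \frac{9}{4} + \frac{E}{4}$ ($a{\left(E,q \right)} = - \frac{5}{4} + \frac{1}{4} \cdot 14 + \frac{E}{4} = - \frac{5}{4} + \frac{7}{2} + \frac{E}{4} = \frac{9}{4} + \frac{E}{4}$)
$D{\left(-985 \right)} + a{\left(-658,654 \right)} = \left(2 + \frac{1}{2 \left(-985\right)} + 22 \left(-985\right)\right) + \left(\frac{9}{4} + \frac{1}{4} \left(-658\right)\right) = \left(2 + \frac{1}{2} \left(- \frac{1}{985}\right) - 21670\right) + \left(\frac{9}{4} - \frac{329}{2}\right) = \left(2 - \frac{1}{1970} - 21670\right) - \frac{649}{4} = - \frac{42685961}{1970} - \frac{649}{4} = - \frac{86011187}{3940}$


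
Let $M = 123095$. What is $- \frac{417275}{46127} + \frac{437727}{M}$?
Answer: $- \frac{31173432796}{5678003065} \approx -5.4902$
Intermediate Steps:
$- \frac{417275}{46127} + \frac{437727}{M} = - \frac{417275}{46127} + \frac{437727}{123095} = - \frac{31173432796}{5678003065}$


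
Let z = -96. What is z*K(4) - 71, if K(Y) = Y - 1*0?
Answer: -455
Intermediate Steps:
K(Y) = Y (K(Y) = Y + 0 = Y)
z*K(4) - 71 = -96*4 - 71 = -384 - 71 = -455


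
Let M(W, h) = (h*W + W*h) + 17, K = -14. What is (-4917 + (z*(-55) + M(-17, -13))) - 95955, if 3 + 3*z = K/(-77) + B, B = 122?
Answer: -102598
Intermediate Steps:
M(W, h) = 17 + 2*W*h (M(W, h) = (W*h + W*h) + 17 = 2*W*h + 17 = 17 + 2*W*h)
z = 437/11 (z = -1 + (-14/(-77) + 122)/3 = -1 + (-14*(-1/77) + 122)/3 = -1 + (2/11 + 122)/3 = -1 + (⅓)*(1344/11) = -1 + 448/11 = 437/11 ≈ 39.727)
(-4917 + (z*(-55) + M(-17, -13))) - 95955 = (-4917 + ((437/11)*(-55) + (17 + 2*(-17)*(-13)))) - 95955 = (-4917 + (-2185 + (17 + 442))) - 95955 = (-4917 + (-2185 + 459)) - 95955 = (-4917 - 1726) - 95955 = -6643 - 95955 = -102598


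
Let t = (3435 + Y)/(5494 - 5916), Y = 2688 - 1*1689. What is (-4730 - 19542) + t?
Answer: -5123609/211 ≈ -24283.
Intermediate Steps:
Y = 999 (Y = 2688 - 1689 = 999)
t = -2217/211 (t = (3435 + 999)/(5494 - 5916) = 4434/(-422) = 4434*(-1/422) = -2217/211 ≈ -10.507)
(-4730 - 19542) + t = (-4730 - 19542) - 2217/211 = -24272 - 2217/211 = -5123609/211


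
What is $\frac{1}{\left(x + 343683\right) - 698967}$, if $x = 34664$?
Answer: $- \frac{1}{320620} \approx -3.119 \cdot 10^{-6}$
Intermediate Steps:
$\frac{1}{\left(x + 343683\right) - 698967} = \frac{1}{\left(34664 + 343683\right) - 698967} = \frac{1}{378347 - 698967} = \frac{1}{-320620} = - \frac{1}{320620}$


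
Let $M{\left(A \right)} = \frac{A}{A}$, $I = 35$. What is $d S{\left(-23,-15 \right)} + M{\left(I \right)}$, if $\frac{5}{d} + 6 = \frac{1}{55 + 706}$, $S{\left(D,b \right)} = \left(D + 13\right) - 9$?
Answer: $\frac{15372}{913} \approx 16.837$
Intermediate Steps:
$M{\left(A \right)} = 1$
$S{\left(D,b \right)} = 4 + D$ ($S{\left(D,b \right)} = \left(13 + D\right) - 9 = 4 + D$)
$d = - \frac{761}{913}$ ($d = \frac{5}{-6 + \frac{1}{55 + 706}} = \frac{5}{-6 + \frac{1}{761}} = \frac{5}{- \frac{4565}{761}} = 5 \left(- \frac{761}{4565}\right) = - \frac{761}{913} \approx -0.83352$)
$d S{\left(-23,-15 \right)} + M{\left(I \right)} = - \frac{761 \left(4 - 23\right)}{913} + 1 = \left(- \frac{761}{913}\right) \left(-19\right) + 1 = \frac{14459}{913} + 1 = \frac{15372}{913}$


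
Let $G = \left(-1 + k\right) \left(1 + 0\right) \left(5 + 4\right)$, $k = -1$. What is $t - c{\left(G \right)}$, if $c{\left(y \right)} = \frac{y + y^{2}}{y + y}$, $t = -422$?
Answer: $- \frac{827}{2} \approx -413.5$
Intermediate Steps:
$G = -18$ ($G = \left(-1 - 1\right) \left(1 + 0\right) \left(5 + 4\right) = \left(-2\right) 1 \cdot 9 = \left(-2\right) 9 = -18$)
$c{\left(y \right)} = \frac{y + y^{2}}{2 y}$
$t - c{\left(G \right)} = -422 - \left(\frac{1}{2} + \frac{1}{2} \left(-18\right)\right) = -422 - \left(\frac{1}{2} - 9\right) = -422 - - \frac{17}{2} = -422 + \frac{17}{2} = - \frac{827}{2}$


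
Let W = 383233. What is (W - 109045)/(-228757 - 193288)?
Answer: -274188/422045 ≈ -0.64966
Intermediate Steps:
(W - 109045)/(-228757 - 193288) = (383233 - 109045)/(-228757 - 193288) = 274188/(-422045) = 274188*(-1/422045) = -274188/422045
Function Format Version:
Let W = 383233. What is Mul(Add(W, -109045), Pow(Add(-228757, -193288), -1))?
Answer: Rational(-274188, 422045) ≈ -0.64966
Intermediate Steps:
Mul(Add(W, -109045), Pow(Add(-228757, -193288), -1)) = Mul(Add(383233, -109045), Pow(Add(-228757, -193288), -1)) = Mul(274188, Pow(-422045, -1)) = Mul(274188, Rational(-1, 422045)) = Rational(-274188, 422045)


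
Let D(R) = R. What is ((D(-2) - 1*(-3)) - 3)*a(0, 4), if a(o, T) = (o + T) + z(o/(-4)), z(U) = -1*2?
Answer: -4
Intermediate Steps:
z(U) = -2
a(o, T) = -2 + T + o (a(o, T) = (o + T) - 2 = (T + o) - 2 = -2 + T + o)
((D(-2) - 1*(-3)) - 3)*a(0, 4) = ((-2 - 1*(-3)) - 3)*(-2 + 4 + 0) = ((-2 + 3) - 3)*2 = (1 - 3)*2 = -2*2 = -4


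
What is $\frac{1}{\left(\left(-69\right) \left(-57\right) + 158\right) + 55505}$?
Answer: $\frac{1}{59596} \approx 1.678 \cdot 10^{-5}$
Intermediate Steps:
$\frac{1}{\left(\left(-69\right) \left(-57\right) + 158\right) + 55505} = \frac{1}{\left(3933 + 158\right) + 55505} = \frac{1}{4091 + 55505} = \frac{1}{59596}$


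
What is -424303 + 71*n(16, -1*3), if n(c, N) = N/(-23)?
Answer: -9758756/23 ≈ -4.2429e+5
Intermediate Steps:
n(c, N) = -N/23 (n(c, N) = N*(-1/23) = -N/23)
-424303 + 71*n(16, -1*3) = -424303 + 71*(-(-1)*3/23) = -424303 + 71*(-1/23*(-3)) = -424303 + 71*(3/23) = -424303 + 213/23 = -9758756/23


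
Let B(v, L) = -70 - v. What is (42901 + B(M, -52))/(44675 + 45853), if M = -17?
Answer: 1339/2829 ≈ 0.47331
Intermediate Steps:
(42901 + B(M, -52))/(44675 + 45853) = (42901 + (-70 - 1*(-17)))/(44675 + 45853) = (42901 + (-70 + 17))/90528 = (42901 - 53)*(1/90528) = 42848*(1/90528) = 1339/2829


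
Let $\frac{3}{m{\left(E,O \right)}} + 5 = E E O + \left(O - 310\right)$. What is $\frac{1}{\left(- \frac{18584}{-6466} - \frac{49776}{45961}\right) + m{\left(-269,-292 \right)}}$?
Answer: $\frac{3139749944936347}{5623623189476537} \approx 0.55831$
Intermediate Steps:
$m{\left(E,O \right)} = \frac{3}{-315 + O + O E^{2}}$ ($m{\left(E,O \right)} = \frac{3}{-5 + \left(E E O + \left(O - 310\right)\right)} = \frac{3}{-5 + \left(E^{2} O + \left(-310 + O\right)\right)} = \frac{3}{-5 + \left(O E^{2} + \left(-310 + O\right)\right)} = \frac{3}{-5 + \left(-310 + O + O E^{2}\right)} = \frac{3}{-315 + O + O E^{2}}$)
$\frac{1}{\left(- \frac{18584}{-6466} - \frac{49776}{45961}\right) + m{\left(-269,-292 \right)}} = \frac{1}{\left(- \frac{18584}{-6466} - \frac{49776}{45961}\right) + \frac{3}{-315 - 292 - 292 \left(-269\right)^{2}}} = \frac{1}{\left(\left(-18584\right) \left(- \frac{1}{6466}\right) - \frac{49776}{45961}\right) + \frac{3}{-315 - 292 - 21129412}} = \frac{1}{\left(\frac{9292}{3233} - \frac{49776}{45961}\right) + \frac{3}{-315 - 292 - 21129412}} = \frac{1}{\frac{266143804}{148591913} + \frac{3}{-21130019}} = \frac{1}{\frac{266143804}{148591913} + 3 \left(- \frac{1}{21130019}\right)} = \frac{1}{\frac{266143804}{148591913} - \frac{3}{21130019}} = \frac{1}{\frac{5623623189476537}{3139749944936347}} = \frac{3139749944936347}{5623623189476537}$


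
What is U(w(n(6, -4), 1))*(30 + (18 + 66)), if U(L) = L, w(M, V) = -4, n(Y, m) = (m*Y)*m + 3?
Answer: -456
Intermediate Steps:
n(Y, m) = 3 + Y*m² (n(Y, m) = (Y*m)*m + 3 = Y*m² + 3 = 3 + Y*m²)
U(w(n(6, -4), 1))*(30 + (18 + 66)) = -4*(30 + (18 + 66)) = -4*(30 + 84) = -4*114 = -456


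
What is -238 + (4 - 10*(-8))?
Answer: -154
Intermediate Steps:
-238 + (4 - 10*(-8)) = -238 + (4 + 80) = -238 + 84 = -154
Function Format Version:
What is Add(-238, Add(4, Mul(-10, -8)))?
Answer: -154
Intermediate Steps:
Add(-238, Add(4, Mul(-10, -8))) = Add(-238, Add(4, 80)) = Add(-238, 84) = -154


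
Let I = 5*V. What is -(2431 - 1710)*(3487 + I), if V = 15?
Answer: -2568202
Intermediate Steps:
I = 75 (I = 5*15 = 75)
-(2431 - 1710)*(3487 + I) = -(2431 - 1710)*(3487 + 75) = -721*3562 = -1*2568202 = -2568202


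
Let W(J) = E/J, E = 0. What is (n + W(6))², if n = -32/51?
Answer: 1024/2601 ≈ 0.39369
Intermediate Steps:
W(J) = 0 (W(J) = 0/J = 0)
n = -32/51 (n = -32*1/51 = -32/51 ≈ -0.62745)
(n + W(6))² = (-32/51 + 0)² = (-32/51)² = 1024/2601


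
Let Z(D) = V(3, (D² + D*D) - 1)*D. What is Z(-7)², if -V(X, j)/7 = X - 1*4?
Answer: 2401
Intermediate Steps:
V(X, j) = 28 - 7*X (V(X, j) = -7*(X - 1*4) = -7*(X - 4) = -7*(-4 + X) = 28 - 7*X)
Z(D) = 7*D (Z(D) = (28 - 7*3)*D = (28 - 21)*D = 7*D)
Z(-7)² = (7*(-7))² = (-49)² = 2401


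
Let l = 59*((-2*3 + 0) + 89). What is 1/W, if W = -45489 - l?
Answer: -1/50386 ≈ -1.9847e-5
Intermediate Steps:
l = 4897 (l = 59*((-6 + 0) + 89) = 59*(-6 + 89) = 59*83 = 4897)
W = -50386 (W = -45489 - 1*4897 = -45489 - 4897 = -50386)
1/W = 1/(-50386) = -1/50386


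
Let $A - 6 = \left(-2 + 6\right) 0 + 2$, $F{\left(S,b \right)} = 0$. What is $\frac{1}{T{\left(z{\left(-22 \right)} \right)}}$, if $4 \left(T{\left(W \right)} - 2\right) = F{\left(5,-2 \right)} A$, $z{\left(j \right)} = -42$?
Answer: $\frac{1}{2} \approx 0.5$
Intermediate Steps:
$A = 8$ ($A = 6 + \left(\left(-2 + 6\right) 0 + 2\right) = 6 + \left(4 \cdot 0 + 2\right) = 6 + \left(0 + 2\right) = 6 + 2 = 8$)
$T{\left(W \right)} = 2$ ($T{\left(W \right)} = 2 + \frac{0 \cdot 8}{4} = 2 + \frac{1}{4} \cdot 0 = 2 + 0 = 2$)
$\frac{1}{T{\left(z{\left(-22 \right)} \right)}} = \frac{1}{2}$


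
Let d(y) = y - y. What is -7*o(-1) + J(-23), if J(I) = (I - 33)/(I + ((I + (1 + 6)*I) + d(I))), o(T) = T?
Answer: 1505/207 ≈ 7.2705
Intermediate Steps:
d(y) = 0
J(I) = (-33 + I)/(9*I) (J(I) = (I - 33)/(I + ((I + (1 + 6)*I) + 0)) = (-33 + I)/(I + ((I + 7*I) + 0)) = (-33 + I)/(I + (8*I + 0)) = (-33 + I)/(I + 8*I) = (-33 + I)/((9*I)) = (-33 + I)*(1/(9*I)) = (-33 + I)/(9*I))
-7*o(-1) + J(-23) = -7*(-1) + (⅑)*(-33 - 23)/(-23) = 7 + (⅑)*(-1/23)*(-56) = 7 + 56/207 = 1505/207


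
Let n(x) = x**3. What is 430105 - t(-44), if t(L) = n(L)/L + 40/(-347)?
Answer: 148574683/347 ≈ 4.2817e+5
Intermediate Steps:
t(L) = -40/347 + L**2 (t(L) = L**3/L + 40/(-347) = L**2 + 40*(-1/347) = L**2 - 40/347 = -40/347 + L**2)
430105 - t(-44) = 430105 - (-40/347 + (-44)**2) = 430105 - (-40/347 + 1936) = 430105 - 1*671752/347 = 430105 - 671752/347 = 148574683/347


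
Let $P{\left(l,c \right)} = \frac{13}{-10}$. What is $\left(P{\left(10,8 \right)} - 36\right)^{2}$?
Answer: $\frac{139129}{100} \approx 1391.3$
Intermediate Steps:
$P{\left(l,c \right)} = - \frac{13}{10}$ ($P{\left(l,c \right)} = 13 \left(- \frac{1}{10}\right) = - \frac{13}{10}$)
$\left(P{\left(10,8 \right)} - 36\right)^{2} = \left(- \frac{13}{10} - 36\right)^{2} = \left(- \frac{373}{10}\right)^{2} = \frac{139129}{100}$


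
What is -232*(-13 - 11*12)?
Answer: 33640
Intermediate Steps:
-232*(-13 - 11*12) = -232*(-13 - 132) = -232*(-145) = 33640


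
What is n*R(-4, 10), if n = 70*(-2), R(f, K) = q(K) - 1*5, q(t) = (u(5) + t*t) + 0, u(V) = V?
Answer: -14000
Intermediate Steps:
q(t) = 5 + t² (q(t) = (5 + t*t) + 0 = (5 + t²) + 0 = 5 + t²)
R(f, K) = K² (R(f, K) = (5 + K²) - 1*5 = (5 + K²) - 5 = K²)
n = -140
n*R(-4, 10) = -140*10² = -140*100 = -14000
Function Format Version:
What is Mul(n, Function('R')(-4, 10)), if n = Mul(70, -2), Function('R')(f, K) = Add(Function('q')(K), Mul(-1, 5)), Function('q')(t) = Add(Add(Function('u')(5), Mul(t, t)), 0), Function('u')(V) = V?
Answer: -14000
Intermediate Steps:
Function('q')(t) = Add(5, Pow(t, 2)) (Function('q')(t) = Add(Add(5, Mul(t, t)), 0) = Add(Add(5, Pow(t, 2)), 0) = Add(5, Pow(t, 2)))
Function('R')(f, K) = Pow(K, 2) (Function('R')(f, K) = Add(Add(5, Pow(K, 2)), Mul(-1, 5)) = Add(Add(5, Pow(K, 2)), -5) = Pow(K, 2))
n = -140
Mul(n, Function('R')(-4, 10)) = Mul(-140, Pow(10, 2)) = Mul(-140, 100) = -14000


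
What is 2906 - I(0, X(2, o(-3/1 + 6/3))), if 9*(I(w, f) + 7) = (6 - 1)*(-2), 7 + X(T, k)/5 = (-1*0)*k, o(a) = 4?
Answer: 26227/9 ≈ 2914.1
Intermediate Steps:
X(T, k) = -35 (X(T, k) = -35 + 5*((-1*0)*k) = -35 + 5*(0*k) = -35 + 5*0 = -35 + 0 = -35)
I(w, f) = -73/9 (I(w, f) = -7 + ((6 - 1)*(-2))/9 = -7 + (5*(-2))/9 = -7 + (⅑)*(-10) = -7 - 10/9 = -73/9)
2906 - I(0, X(2, o(-3/1 + 6/3))) = 2906 - 1*(-73/9) = 2906 + 73/9 = 26227/9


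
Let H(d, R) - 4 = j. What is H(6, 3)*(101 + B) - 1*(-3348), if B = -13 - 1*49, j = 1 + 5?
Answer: 3738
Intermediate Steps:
j = 6
H(d, R) = 10 (H(d, R) = 4 + 6 = 10)
B = -62 (B = -13 - 49 = -62)
H(6, 3)*(101 + B) - 1*(-3348) = 10*(101 - 62) - 1*(-3348) = 10*39 + 3348 = 390 + 3348 = 3738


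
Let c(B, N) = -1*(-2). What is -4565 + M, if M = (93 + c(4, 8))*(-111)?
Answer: -15110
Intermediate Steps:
c(B, N) = 2
M = -10545 (M = (93 + 2)*(-111) = 95*(-111) = -10545)
-4565 + M = -4565 - 10545 = -15110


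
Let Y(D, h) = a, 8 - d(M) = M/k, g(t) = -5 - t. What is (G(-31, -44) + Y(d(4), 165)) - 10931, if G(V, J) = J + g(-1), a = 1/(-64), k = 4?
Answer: -702657/64 ≈ -10979.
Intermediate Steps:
d(M) = 8 - M/4
a = -1/64 ≈ -0.015625
Y(D, h) = -1/64
G(V, J) = -4 + J (G(V, J) = J + (-5 - 1*(-1)) = J + (-5 + 1) = J - 4 = -4 + J)
(G(-31, -44) + Y(d(4), 165)) - 10931 = ((-4 - 44) - 1/64) - 10931 = (-48 - 1/64) - 10931 = -3073/64 - 10931 = -702657/64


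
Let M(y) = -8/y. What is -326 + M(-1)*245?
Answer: 1634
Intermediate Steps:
-326 + M(-1)*245 = -326 - 8/(-1)*245 = -326 - 8*(-1)*245 = -326 + 8*245 = -326 + 1960 = 1634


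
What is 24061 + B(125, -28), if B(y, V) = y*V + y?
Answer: 20686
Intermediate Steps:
B(y, V) = y + V*y (B(y, V) = V*y + y = y + V*y)
24061 + B(125, -28) = 24061 + 125*(1 - 28) = 24061 + 125*(-27) = 24061 - 3375 = 20686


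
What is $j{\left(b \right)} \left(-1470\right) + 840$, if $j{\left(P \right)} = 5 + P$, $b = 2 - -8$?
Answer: $-21210$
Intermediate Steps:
$b = 10$ ($b = 2 + 8 = 10$)
$j{\left(b \right)} \left(-1470\right) + 840 = \left(5 + 10\right) \left(-1470\right) + 840 = 15 \left(-1470\right) + 840 = -22050 + 840 = -21210$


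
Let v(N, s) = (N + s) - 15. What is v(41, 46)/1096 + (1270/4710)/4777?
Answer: 20267102/308245479 ≈ 0.065750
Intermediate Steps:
v(N, s) = -15 + N + s
v(41, 46)/1096 + (1270/4710)/4777 = (-15 + 41 + 46)/1096 + (1270/4710)/4777 = 72*(1/1096) + (1270*(1/4710))*(1/4777) = 9/137 + (127/471)*(1/4777) = 9/137 + 127/2249967 = 20267102/308245479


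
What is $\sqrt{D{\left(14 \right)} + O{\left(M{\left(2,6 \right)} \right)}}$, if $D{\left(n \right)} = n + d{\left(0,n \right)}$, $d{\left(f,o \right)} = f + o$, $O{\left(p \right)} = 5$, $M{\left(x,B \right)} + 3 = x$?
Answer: $\sqrt{33} \approx 5.7446$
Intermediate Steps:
$M{\left(x,B \right)} = -3 + x$
$D{\left(n \right)} = 2 n$ ($D{\left(n \right)} = n + \left(0 + n\right) = n + n = 2 n$)
$\sqrt{D{\left(14 \right)} + O{\left(M{\left(2,6 \right)} \right)}} = \sqrt{2 \cdot 14 + 5} = \sqrt{28 + 5} = \sqrt{33}$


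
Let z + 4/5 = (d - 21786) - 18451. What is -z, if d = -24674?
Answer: 324559/5 ≈ 64912.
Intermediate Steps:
z = -324559/5 (z = -⅘ + ((-24674 - 21786) - 18451) = -⅘ + (-46460 - 18451) = -⅘ - 64911 = -324559/5 ≈ -64912.)
-z = -1*(-324559/5) = 324559/5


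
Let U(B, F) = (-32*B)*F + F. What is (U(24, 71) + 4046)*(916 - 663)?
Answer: -12753983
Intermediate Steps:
U(B, F) = F - 32*B*F (U(B, F) = -32*B*F + F = F - 32*B*F)
(U(24, 71) + 4046)*(916 - 663) = (71*(1 - 32*24) + 4046)*(916 - 663) = (71*(1 - 768) + 4046)*253 = (71*(-767) + 4046)*253 = (-54457 + 4046)*253 = -50411*253 = -12753983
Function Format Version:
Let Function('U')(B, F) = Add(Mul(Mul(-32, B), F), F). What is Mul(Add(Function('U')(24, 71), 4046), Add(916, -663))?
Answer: -12753983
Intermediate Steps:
Function('U')(B, F) = Add(F, Mul(-32, B, F)) (Function('U')(B, F) = Add(Mul(-32, B, F), F) = Add(F, Mul(-32, B, F)))
Mul(Add(Function('U')(24, 71), 4046), Add(916, -663)) = Mul(Add(Mul(71, Add(1, Mul(-32, 24))), 4046), Add(916, -663)) = Mul(Add(Mul(71, Add(1, -768)), 4046), 253) = Mul(Add(Mul(71, -767), 4046), 253) = Mul(Add(-54457, 4046), 253) = Mul(-50411, 253) = -12753983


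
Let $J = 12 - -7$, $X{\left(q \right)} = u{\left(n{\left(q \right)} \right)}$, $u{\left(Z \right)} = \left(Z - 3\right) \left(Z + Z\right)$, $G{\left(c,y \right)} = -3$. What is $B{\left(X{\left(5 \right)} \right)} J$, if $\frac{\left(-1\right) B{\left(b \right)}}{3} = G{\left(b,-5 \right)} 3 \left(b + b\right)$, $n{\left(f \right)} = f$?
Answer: $20520$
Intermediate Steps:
$u{\left(Z \right)} = 2 Z \left(-3 + Z\right)$ ($u{\left(Z \right)} = \left(-3 + Z\right) 2 Z = 2 Z \left(-3 + Z\right)$)
$X{\left(q \right)} = 2 q \left(-3 + q\right)$
$B{\left(b \right)} = 54 b$ ($B{\left(b \right)} = - 3 \left(- 3 \cdot 3 \left(b + b\right)\right) = - 3 \left(- 3 \cdot 3 \cdot 2 b\right) = - 3 \left(- 3 \cdot 6 b\right) = - 3 \left(- 18 b\right) = 54 b$)
$J = 19$ ($J = 12 + 7 = 19$)
$B{\left(X{\left(5 \right)} \right)} J = 54 \cdot 2 \cdot 5 \left(-3 + 5\right) 19 = 54 \cdot 2 \cdot 5 \cdot 2 \cdot 19 = 54 \cdot 20 \cdot 19 = 1080 \cdot 19 = 20520$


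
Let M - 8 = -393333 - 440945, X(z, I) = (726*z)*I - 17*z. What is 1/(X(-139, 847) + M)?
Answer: -1/86306065 ≈ -1.1587e-8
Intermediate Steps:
X(z, I) = -17*z + 726*I*z (X(z, I) = 726*I*z - 17*z = -17*z + 726*I*z)
M = -834270 (M = 8 + (-393333 - 440945) = 8 - 834278 = -834270)
1/(X(-139, 847) + M) = 1/(-139*(-17 + 726*847) - 834270) = 1/(-139*(-17 + 614922) - 834270) = 1/(-139*614905 - 834270) = 1/(-85471795 - 834270) = 1/(-86306065) = -1/86306065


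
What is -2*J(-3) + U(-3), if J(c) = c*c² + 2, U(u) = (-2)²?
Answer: 54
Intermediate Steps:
U(u) = 4
J(c) = 2 + c³ (J(c) = c³ + 2 = 2 + c³)
-2*J(-3) + U(-3) = -2*(2 + (-3)³) + 4 = -2*(2 - 27) + 4 = -2*(-25) + 4 = 50 + 4 = 54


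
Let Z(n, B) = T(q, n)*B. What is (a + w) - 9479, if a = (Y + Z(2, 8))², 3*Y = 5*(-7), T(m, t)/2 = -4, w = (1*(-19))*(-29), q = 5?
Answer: -28823/9 ≈ -3202.6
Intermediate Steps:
w = 551 (w = -19*(-29) = 551)
T(m, t) = -8 (T(m, t) = 2*(-4) = -8)
Y = -35/3 (Y = (5*(-7))/3 = (⅓)*(-35) = -35/3 ≈ -11.667)
Z(n, B) = -8*B
a = 51529/9 (a = (-35/3 - 8*8)² = (-35/3 - 64)² = (-227/3)² = 51529/9 ≈ 5725.4)
(a + w) - 9479 = (51529/9 + 551) - 9479 = 56488/9 - 9479 = -28823/9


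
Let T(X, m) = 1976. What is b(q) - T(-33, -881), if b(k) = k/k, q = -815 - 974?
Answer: -1975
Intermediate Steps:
q = -1789
b(k) = 1
b(q) - T(-33, -881) = 1 - 1*1976 = 1 - 1976 = -1975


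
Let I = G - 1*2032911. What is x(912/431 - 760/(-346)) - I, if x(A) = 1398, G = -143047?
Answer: 2177356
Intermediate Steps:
I = -2175958 (I = -143047 - 1*2032911 = -143047 - 2032911 = -2175958)
x(912/431 - 760/(-346)) - I = 1398 - 1*(-2175958) = 1398 + 2175958 = 2177356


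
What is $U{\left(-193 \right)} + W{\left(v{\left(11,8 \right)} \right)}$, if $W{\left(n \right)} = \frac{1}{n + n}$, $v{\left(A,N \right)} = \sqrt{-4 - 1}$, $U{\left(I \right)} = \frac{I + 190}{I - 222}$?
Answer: $\frac{3}{415} - \frac{i \sqrt{5}}{10} \approx 0.0072289 - 0.22361 i$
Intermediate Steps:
$U{\left(I \right)} = \frac{190 + I}{-222 + I}$
$v{\left(A,N \right)} = i \sqrt{5}$ ($v{\left(A,N \right)} = \sqrt{-5} = i \sqrt{5}$)
$W{\left(n \right)} = \frac{1}{2 n}$
$U{\left(-193 \right)} + W{\left(v{\left(11,8 \right)} \right)} = \frac{190 - 193}{-222 - 193} + \frac{1}{2 i \sqrt{5}} = \frac{1}{-415} \left(-3\right) + \frac{\left(- \frac{1}{5}\right) i \sqrt{5}}{2} = \left(- \frac{1}{415}\right) \left(-3\right) - \frac{i \sqrt{5}}{10} = \frac{3}{415} - \frac{i \sqrt{5}}{10}$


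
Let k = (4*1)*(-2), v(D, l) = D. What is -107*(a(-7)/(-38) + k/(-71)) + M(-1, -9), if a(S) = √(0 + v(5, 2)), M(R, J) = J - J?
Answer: -856/71 + 107*√5/38 ≈ -5.7600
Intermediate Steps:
M(R, J) = 0
a(S) = √5 (a(S) = √(0 + 5) = √5)
k = -8 (k = 4*(-2) = -8)
-107*(a(-7)/(-38) + k/(-71)) + M(-1, -9) = -107*(√5/(-38) - 8/(-71)) + 0 = -107*(√5*(-1/38) - 8*(-1/71)) + 0 = -107*(-√5/38 + 8/71) + 0 = -107*(8/71 - √5/38) + 0 = (-856/71 + 107*√5/38) + 0 = -856/71 + 107*√5/38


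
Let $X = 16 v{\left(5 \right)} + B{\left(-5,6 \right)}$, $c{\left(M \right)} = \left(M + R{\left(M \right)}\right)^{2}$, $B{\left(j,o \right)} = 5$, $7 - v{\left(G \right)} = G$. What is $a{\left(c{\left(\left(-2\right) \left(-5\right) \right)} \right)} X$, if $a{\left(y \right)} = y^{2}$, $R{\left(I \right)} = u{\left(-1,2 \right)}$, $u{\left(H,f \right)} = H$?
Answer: $242757$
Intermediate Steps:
$v{\left(G \right)} = 7 - G$
$R{\left(I \right)} = -1$
$c{\left(M \right)} = \left(-1 + M\right)^{2}$ ($c{\left(M \right)} = \left(M - 1\right)^{2} = \left(-1 + M\right)^{2}$)
$X = 37$ ($X = 16 \left(7 - 5\right) + 5 = 16 \cdot 2 + 5 = 32 + 5 = 37$)
$a{\left(c{\left(\left(-2\right) \left(-5\right) \right)} \right)} X = \left(\left(-1 - -10\right)^{2}\right)^{2} \cdot 37 = \left(\left(-1 + 10\right)^{2}\right)^{2} \cdot 37 = \left(9^{2}\right)^{2} \cdot 37 = 81^{2} \cdot 37 = 6561 \cdot 37 = 242757$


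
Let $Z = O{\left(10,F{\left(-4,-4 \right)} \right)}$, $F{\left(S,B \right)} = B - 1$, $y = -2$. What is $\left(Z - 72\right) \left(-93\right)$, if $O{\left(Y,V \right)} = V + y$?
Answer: $7347$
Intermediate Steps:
$F{\left(S,B \right)} = -1 + B$
$O{\left(Y,V \right)} = -2 + V$ ($O{\left(Y,V \right)} = V - 2 = -2 + V$)
$Z = -7$ ($Z = -2 - 5 = -7$)
$\left(Z - 72\right) \left(-93\right) = \left(-7 - 72\right) \left(-93\right) = \left(-79\right) \left(-93\right) = 7347$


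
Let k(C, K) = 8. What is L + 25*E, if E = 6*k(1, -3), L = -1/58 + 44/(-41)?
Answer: 2851007/2378 ≈ 1198.9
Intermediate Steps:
L = -2593/2378 (L = -1*1/58 + 44*(-1/41) = -1/58 - 44/41 = -2593/2378 ≈ -1.0904)
E = 48 (E = 6*8 = 48)
L + 25*E = -2593/2378 + 25*48 = -2593/2378 + 1200 = 2851007/2378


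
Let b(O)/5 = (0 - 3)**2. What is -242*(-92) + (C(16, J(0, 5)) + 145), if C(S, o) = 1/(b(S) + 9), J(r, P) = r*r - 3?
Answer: 1210087/54 ≈ 22409.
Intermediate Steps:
b(O) = 45 (b(O) = 5*(0 - 3)**2 = 5*(-3)**2 = 5*9 = 45)
J(r, P) = -3 + r**2 (J(r, P) = r**2 - 3 = -3 + r**2)
C(S, o) = 1/54 (C(S, o) = 1/(45 + 9) = 1/54)
-242*(-92) + (C(16, J(0, 5)) + 145) = -242*(-92) + (1/54 + 145) = 22264 + 7831/54 = 1210087/54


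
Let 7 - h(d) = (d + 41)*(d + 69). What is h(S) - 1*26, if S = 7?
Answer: -3667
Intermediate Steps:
h(d) = 7 - (41 + d)*(69 + d) (h(d) = 7 - (d + 41)*(d + 69) = 7 - (41 + d)*(69 + d))
h(S) - 1*26 = (-2822 - 1*7² - 110*7) - 1*26 = (-2822 - 1*49 - 770) - 26 = (-2822 - 49 - 770) - 26 = -3641 - 26 = -3667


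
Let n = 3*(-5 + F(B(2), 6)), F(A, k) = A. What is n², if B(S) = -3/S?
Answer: 1521/4 ≈ 380.25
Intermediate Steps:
n = -39/2 (n = 3*(-5 - 3/2) = 3*(-13/2) = -39/2 ≈ -19.500)
n² = (-39/2)² = 1521/4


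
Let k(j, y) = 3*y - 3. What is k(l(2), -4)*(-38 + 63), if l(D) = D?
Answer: -375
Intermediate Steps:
k(j, y) = -3 + 3*y
k(l(2), -4)*(-38 + 63) = (-3 + 3*(-4))*(-38 + 63) = (-3 - 12)*25 = -15*25 = -375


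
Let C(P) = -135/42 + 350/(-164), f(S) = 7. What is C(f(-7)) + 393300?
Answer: 112875565/287 ≈ 3.9329e+5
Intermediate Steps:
C(P) = -1535/287 (C(P) = -135*1/42 + 350*(-1/164) = -45/14 - 175/82 = -1535/287)
C(f(-7)) + 393300 = -1535/287 + 393300 = 112875565/287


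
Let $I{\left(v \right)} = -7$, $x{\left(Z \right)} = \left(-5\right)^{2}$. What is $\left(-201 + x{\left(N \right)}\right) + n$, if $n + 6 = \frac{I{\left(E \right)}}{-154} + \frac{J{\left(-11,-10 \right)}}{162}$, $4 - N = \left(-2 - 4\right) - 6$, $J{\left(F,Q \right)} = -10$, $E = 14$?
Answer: $- \frac{324353}{1782} \approx -182.02$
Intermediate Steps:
$N = 16$ ($N = 4 - \left(\left(-2 - 4\right) - 6\right) = 4 - \left(-6 - 6\right) = 4 - -12 = 4 + 12 = 16$)
$x{\left(Z \right)} = 25$
$n = - \frac{10721}{1782}$ ($n = -6 - \left(- \frac{1}{22} + \frac{5}{81}\right) = -6 - \frac{29}{1782} = - \frac{10721}{1782} \approx -6.0163$)
$\left(-201 + x{\left(N \right)}\right) + n = \left(-201 + 25\right) - \frac{10721}{1782} = -176 - \frac{10721}{1782} = - \frac{324353}{1782}$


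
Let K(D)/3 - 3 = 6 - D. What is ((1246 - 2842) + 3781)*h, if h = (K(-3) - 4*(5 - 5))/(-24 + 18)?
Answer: -13110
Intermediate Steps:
K(D) = 27 - 3*D (K(D) = 9 + 3*(6 - D) = 9 + (18 - 3*D) = 27 - 3*D)
h = -6 (h = ((27 - 3*(-3)) - 4*(5 - 5))/(-24 + 18) = ((27 + 9) - 4*0)/(-6) = (36 + 0)*(-⅙) = 36*(-⅙) = -6)
((1246 - 2842) + 3781)*h = ((1246 - 2842) + 3781)*(-6) = (-1596 + 3781)*(-6) = 2185*(-6) = -13110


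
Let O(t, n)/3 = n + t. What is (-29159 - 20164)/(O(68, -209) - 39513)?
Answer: 16441/13312 ≈ 1.2351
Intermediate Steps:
O(t, n) = 3*n + 3*t (O(t, n) = 3*(n + t) = 3*n + 3*t)
(-29159 - 20164)/(O(68, -209) - 39513) = (-29159 - 20164)/((3*(-209) + 3*68) - 39513) = -49323/((-627 + 204) - 39513) = -49323/(-423 - 39513) = -49323/(-39936) = -49323*(-1/39936) = 16441/13312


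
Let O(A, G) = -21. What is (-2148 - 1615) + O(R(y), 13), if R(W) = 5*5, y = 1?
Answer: -3784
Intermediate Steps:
R(W) = 25
(-2148 - 1615) + O(R(y), 13) = (-2148 - 1615) - 21 = -3763 - 21 = -3784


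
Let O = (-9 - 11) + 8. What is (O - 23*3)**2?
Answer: 6561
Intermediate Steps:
O = -12 (O = -20 + 8 = -12)
(O - 23*3)**2 = (-12 - 23*3)**2 = (-12 - 69)**2 = (-81)**2 = 6561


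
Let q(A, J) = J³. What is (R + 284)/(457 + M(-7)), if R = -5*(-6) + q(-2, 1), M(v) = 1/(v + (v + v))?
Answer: 6615/9596 ≈ 0.68935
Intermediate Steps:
M(v) = 1/(3*v) (M(v) = 1/(v + 2*v) = 1/(3*v))
R = 31 (R = -5*(-6) + 1³ = 30 + 1 = 31)
(R + 284)/(457 + M(-7)) = (31 + 284)/(457 + (⅓)/(-7)) = 315/(457 + (⅓)*(-⅐)) = 315/(457 - 1/21) = 315/(9596/21) = 315*(21/9596) = 6615/9596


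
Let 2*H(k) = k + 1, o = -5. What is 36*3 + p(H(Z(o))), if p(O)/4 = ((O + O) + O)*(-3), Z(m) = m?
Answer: 180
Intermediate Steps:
H(k) = ½ + k/2 (H(k) = (k + 1)/2 = (1 + k)/2 = ½ + k/2)
p(O) = -36*O (p(O) = 4*(((O + O) + O)*(-3)) = 4*((2*O + O)*(-3)) = 4*((3*O)*(-3)) = 4*(-9*O) = -36*O)
36*3 + p(H(Z(o))) = 36*3 - 36*(½ + (½)*(-5)) = 108 - 36*(½ - 5/2) = 108 - 36*(-2) = 108 + 72 = 180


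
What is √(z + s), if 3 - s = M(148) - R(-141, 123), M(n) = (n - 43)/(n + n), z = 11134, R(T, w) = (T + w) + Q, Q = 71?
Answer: 3*√27233110/148 ≈ 105.78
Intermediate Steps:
R(T, w) = 71 + T + w (R(T, w) = (T + w) + 71 = 71 + T + w)
M(n) = (-43 + n)/(2*n) (M(n) = (-43 + n)/((2*n)) = (-43 + n)*(1/(2*n)) = (-43 + n)/(2*n))
s = 16471/296 (s = 3 - ((½)*(-43 + 148)/148 - (71 - 141 + 123)) = 3 - ((½)*(1/148)*105 - 1*53) = 3 - (105/296 - 53) = 3 - 1*(-15583/296) = 3 + 15583/296 = 16471/296 ≈ 55.645)
√(z + s) = √(11134 + 16471/296) = √(3312135/296) = 3*√27233110/148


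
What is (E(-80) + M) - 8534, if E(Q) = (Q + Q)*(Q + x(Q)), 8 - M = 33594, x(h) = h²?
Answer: -1053320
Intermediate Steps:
M = -33586 (M = 8 - 1*33594 = 8 - 33594 = -33586)
E(Q) = 2*Q*(Q + Q²) (E(Q) = (Q + Q)*(Q + Q²) = (2*Q)*(Q + Q²) = 2*Q*(Q + Q²))
(E(-80) + M) - 8534 = (2*(-80)²*(1 - 80) - 33586) - 8534 = (2*6400*(-79) - 33586) - 8534 = (-1011200 - 33586) - 8534 = -1044786 - 8534 = -1053320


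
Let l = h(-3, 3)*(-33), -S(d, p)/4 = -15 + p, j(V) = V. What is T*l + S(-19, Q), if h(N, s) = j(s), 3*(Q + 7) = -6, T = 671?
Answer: -66333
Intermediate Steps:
Q = -9 (Q = -7 + (⅓)*(-6) = -7 - 2 = -9)
h(N, s) = s
S(d, p) = 60 - 4*p (S(d, p) = -4*(-15 + p) = 60 - 4*p)
l = -99 (l = 3*(-33) = -99)
T*l + S(-19, Q) = 671*(-99) + (60 - 4*(-9)) = -66429 + (60 + 36) = -66429 + 96 = -66333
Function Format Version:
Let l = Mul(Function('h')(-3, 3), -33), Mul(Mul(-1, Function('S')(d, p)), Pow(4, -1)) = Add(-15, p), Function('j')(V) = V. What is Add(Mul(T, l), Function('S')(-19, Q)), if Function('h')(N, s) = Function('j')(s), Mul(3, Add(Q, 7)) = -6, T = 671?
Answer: -66333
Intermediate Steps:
Q = -9 (Q = Add(-7, Mul(Rational(1, 3), -6)) = Add(-7, -2) = -9)
Function('h')(N, s) = s
Function('S')(d, p) = Add(60, Mul(-4, p)) (Function('S')(d, p) = Mul(-4, Add(-15, p)) = Add(60, Mul(-4, p)))
l = -99 (l = Mul(3, -33) = -99)
Add(Mul(T, l), Function('S')(-19, Q)) = Add(Mul(671, -99), Add(60, Mul(-4, -9))) = Add(-66429, Add(60, 36)) = Add(-66429, 96) = -66333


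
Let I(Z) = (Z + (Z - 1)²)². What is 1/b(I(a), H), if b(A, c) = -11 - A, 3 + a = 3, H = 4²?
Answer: -1/12 ≈ -0.083333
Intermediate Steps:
H = 16
a = 0 (a = -3 + 3 = 0)
I(Z) = (Z + (-1 + Z)²)²
1/b(I(a), H) = 1/(-11 - (0 + (-1 + 0)²)²) = 1/(-11 - (0 + (-1)²)²) = 1/(-11 - (0 + 1)²) = 1/(-11 - 1*1²) = 1/(-11 - 1*1) = 1/(-11 - 1) = 1/(-12) = -1/12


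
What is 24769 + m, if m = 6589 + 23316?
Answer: 54674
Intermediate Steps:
m = 29905
24769 + m = 24769 + 29905 = 54674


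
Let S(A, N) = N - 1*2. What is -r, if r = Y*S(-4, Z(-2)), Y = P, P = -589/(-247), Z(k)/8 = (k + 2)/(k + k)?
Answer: 62/13 ≈ 4.7692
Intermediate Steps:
Z(k) = 4*(2 + k)/k (Z(k) = 8*((k + 2)/(k + k)) = 8*((2 + k)/((2*k))) = 8*((2 + k)*(1/(2*k))) = 8*((2 + k)/(2*k)) = 4*(2 + k)/k)
P = 31/13 (P = -589*(-1/247) = 31/13 ≈ 2.3846)
S(A, N) = -2 + N (S(A, N) = N - 2 = -2 + N)
Y = 31/13 ≈ 2.3846
r = -62/13 (r = 31*(-2 + (4 + 8/(-2)))/13 = 31*(-2 + (4 + 8*(-½)))/13 = 31*(-2 + (4 - 4))/13 = 31*(-2 + 0)/13 = (31/13)*(-2) = -62/13 ≈ -4.7692)
-r = -1*(-62/13) = 62/13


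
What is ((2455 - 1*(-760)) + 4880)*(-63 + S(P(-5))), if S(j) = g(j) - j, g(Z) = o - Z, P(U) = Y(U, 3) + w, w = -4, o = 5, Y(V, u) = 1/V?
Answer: -401512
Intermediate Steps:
P(U) = -4 + 1/U (P(U) = 1/U - 4 = -4 + 1/U)
g(Z) = 5 - Z
S(j) = 5 - 2*j (S(j) = (5 - j) - j = 5 - 2*j)
((2455 - 1*(-760)) + 4880)*(-63 + S(P(-5))) = ((2455 - 1*(-760)) + 4880)*(-63 + (5 - 2*(-4 + 1/(-5)))) = ((2455 + 760) + 4880)*(-63 + (5 - 2*(-4 - ⅕))) = (3215 + 4880)*(-63 + (5 - 2*(-21/5))) = 8095*(-63 + (5 + 42/5)) = 8095*(-63 + 67/5) = 8095*(-248/5) = -401512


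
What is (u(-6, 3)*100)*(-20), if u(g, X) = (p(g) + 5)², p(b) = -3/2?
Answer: -24500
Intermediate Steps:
p(b) = -3/2 (p(b) = -3*½ = -3/2)
u(g, X) = 49/4 (u(g, X) = (-3/2 + 5)² = (7/2)² = 49/4)
(u(-6, 3)*100)*(-20) = ((49/4)*100)*(-20) = 1225*(-20) = -24500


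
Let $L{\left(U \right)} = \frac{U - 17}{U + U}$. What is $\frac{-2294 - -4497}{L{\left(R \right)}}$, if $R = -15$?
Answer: $\frac{33045}{16} \approx 2065.3$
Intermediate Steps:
$L{\left(U \right)} = \frac{-17 + U}{2 U}$
$\frac{-2294 - -4497}{L{\left(R \right)}} = \frac{-2294 - -4497}{\frac{1}{2} \frac{1}{-15} \left(-17 - 15\right)} = \frac{-2294 + 4497}{\frac{1}{2} \left(- \frac{1}{15}\right) \left(-32\right)} = \frac{2203}{\frac{16}{15}} = 2203 \cdot \frac{15}{16} = \frac{33045}{16}$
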